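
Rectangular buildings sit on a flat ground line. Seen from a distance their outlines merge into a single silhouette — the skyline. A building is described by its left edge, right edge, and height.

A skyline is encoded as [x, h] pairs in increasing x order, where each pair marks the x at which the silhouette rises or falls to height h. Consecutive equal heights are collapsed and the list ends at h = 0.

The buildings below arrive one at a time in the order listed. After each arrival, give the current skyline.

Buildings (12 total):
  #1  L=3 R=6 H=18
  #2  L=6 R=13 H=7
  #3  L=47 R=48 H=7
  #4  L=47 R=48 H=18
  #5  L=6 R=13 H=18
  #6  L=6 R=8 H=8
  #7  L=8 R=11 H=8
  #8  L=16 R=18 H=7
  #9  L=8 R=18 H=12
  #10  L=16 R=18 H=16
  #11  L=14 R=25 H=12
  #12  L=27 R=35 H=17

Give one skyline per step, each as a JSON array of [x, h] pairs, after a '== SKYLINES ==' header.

== SKYLINES ==
[[3,18],[6,0]]
[[3,18],[6,7],[13,0]]
[[3,18],[6,7],[13,0],[47,7],[48,0]]
[[3,18],[6,7],[13,0],[47,18],[48,0]]
[[3,18],[13,0],[47,18],[48,0]]
[[3,18],[13,0],[47,18],[48,0]]
[[3,18],[13,0],[47,18],[48,0]]
[[3,18],[13,0],[16,7],[18,0],[47,18],[48,0]]
[[3,18],[13,12],[18,0],[47,18],[48,0]]
[[3,18],[13,12],[16,16],[18,0],[47,18],[48,0]]
[[3,18],[13,12],[16,16],[18,12],[25,0],[47,18],[48,0]]
[[3,18],[13,12],[16,16],[18,12],[25,0],[27,17],[35,0],[47,18],[48,0]]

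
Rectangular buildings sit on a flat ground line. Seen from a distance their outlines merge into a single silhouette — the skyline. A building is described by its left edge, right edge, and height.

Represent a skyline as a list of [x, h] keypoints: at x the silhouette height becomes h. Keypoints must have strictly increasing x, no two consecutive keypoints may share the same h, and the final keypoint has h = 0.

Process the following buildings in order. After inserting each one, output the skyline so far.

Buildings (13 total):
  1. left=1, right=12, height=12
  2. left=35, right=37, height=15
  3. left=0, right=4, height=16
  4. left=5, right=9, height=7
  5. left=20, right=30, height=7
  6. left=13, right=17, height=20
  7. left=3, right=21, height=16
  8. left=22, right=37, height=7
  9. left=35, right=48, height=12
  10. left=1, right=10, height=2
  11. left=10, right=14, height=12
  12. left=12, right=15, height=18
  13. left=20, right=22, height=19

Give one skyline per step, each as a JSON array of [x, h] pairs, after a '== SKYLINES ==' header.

== SKYLINES ==
[[1,12],[12,0]]
[[1,12],[12,0],[35,15],[37,0]]
[[0,16],[4,12],[12,0],[35,15],[37,0]]
[[0,16],[4,12],[12,0],[35,15],[37,0]]
[[0,16],[4,12],[12,0],[20,7],[30,0],[35,15],[37,0]]
[[0,16],[4,12],[12,0],[13,20],[17,0],[20,7],[30,0],[35,15],[37,0]]
[[0,16],[13,20],[17,16],[21,7],[30,0],[35,15],[37,0]]
[[0,16],[13,20],[17,16],[21,7],[35,15],[37,0]]
[[0,16],[13,20],[17,16],[21,7],[35,15],[37,12],[48,0]]
[[0,16],[13,20],[17,16],[21,7],[35,15],[37,12],[48,0]]
[[0,16],[13,20],[17,16],[21,7],[35,15],[37,12],[48,0]]
[[0,16],[12,18],[13,20],[17,16],[21,7],[35,15],[37,12],[48,0]]
[[0,16],[12,18],[13,20],[17,16],[20,19],[22,7],[35,15],[37,12],[48,0]]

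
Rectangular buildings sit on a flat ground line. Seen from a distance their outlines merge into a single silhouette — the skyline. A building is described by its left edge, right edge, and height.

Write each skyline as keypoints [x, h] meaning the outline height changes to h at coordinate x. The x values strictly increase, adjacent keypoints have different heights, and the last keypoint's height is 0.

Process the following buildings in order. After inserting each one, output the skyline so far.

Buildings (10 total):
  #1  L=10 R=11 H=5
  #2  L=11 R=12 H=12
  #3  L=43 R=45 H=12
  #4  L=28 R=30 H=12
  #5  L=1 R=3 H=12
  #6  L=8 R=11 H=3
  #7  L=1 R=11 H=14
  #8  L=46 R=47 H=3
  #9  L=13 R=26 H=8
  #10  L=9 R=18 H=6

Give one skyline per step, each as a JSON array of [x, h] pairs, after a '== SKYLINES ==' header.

== SKYLINES ==
[[10,5],[11,0]]
[[10,5],[11,12],[12,0]]
[[10,5],[11,12],[12,0],[43,12],[45,0]]
[[10,5],[11,12],[12,0],[28,12],[30,0],[43,12],[45,0]]
[[1,12],[3,0],[10,5],[11,12],[12,0],[28,12],[30,0],[43,12],[45,0]]
[[1,12],[3,0],[8,3],[10,5],[11,12],[12,0],[28,12],[30,0],[43,12],[45,0]]
[[1,14],[11,12],[12,0],[28,12],[30,0],[43,12],[45,0]]
[[1,14],[11,12],[12,0],[28,12],[30,0],[43,12],[45,0],[46,3],[47,0]]
[[1,14],[11,12],[12,0],[13,8],[26,0],[28,12],[30,0],[43,12],[45,0],[46,3],[47,0]]
[[1,14],[11,12],[12,6],[13,8],[26,0],[28,12],[30,0],[43,12],[45,0],[46,3],[47,0]]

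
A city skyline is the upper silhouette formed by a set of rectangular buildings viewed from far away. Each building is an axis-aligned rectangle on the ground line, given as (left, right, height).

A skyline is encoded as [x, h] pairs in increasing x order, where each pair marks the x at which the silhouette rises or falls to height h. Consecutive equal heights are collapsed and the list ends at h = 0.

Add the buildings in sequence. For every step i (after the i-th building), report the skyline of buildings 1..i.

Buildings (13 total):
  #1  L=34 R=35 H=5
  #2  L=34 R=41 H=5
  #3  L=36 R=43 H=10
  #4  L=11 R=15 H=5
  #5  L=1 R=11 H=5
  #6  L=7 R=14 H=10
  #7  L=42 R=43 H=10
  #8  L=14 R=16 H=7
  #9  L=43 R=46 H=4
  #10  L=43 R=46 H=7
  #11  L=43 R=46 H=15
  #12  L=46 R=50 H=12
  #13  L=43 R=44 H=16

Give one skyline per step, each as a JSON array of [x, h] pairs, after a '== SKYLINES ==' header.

== SKYLINES ==
[[34,5],[35,0]]
[[34,5],[41,0]]
[[34,5],[36,10],[43,0]]
[[11,5],[15,0],[34,5],[36,10],[43,0]]
[[1,5],[15,0],[34,5],[36,10],[43,0]]
[[1,5],[7,10],[14,5],[15,0],[34,5],[36,10],[43,0]]
[[1,5],[7,10],[14,5],[15,0],[34,5],[36,10],[43,0]]
[[1,5],[7,10],[14,7],[16,0],[34,5],[36,10],[43,0]]
[[1,5],[7,10],[14,7],[16,0],[34,5],[36,10],[43,4],[46,0]]
[[1,5],[7,10],[14,7],[16,0],[34,5],[36,10],[43,7],[46,0]]
[[1,5],[7,10],[14,7],[16,0],[34,5],[36,10],[43,15],[46,0]]
[[1,5],[7,10],[14,7],[16,0],[34,5],[36,10],[43,15],[46,12],[50,0]]
[[1,5],[7,10],[14,7],[16,0],[34,5],[36,10],[43,16],[44,15],[46,12],[50,0]]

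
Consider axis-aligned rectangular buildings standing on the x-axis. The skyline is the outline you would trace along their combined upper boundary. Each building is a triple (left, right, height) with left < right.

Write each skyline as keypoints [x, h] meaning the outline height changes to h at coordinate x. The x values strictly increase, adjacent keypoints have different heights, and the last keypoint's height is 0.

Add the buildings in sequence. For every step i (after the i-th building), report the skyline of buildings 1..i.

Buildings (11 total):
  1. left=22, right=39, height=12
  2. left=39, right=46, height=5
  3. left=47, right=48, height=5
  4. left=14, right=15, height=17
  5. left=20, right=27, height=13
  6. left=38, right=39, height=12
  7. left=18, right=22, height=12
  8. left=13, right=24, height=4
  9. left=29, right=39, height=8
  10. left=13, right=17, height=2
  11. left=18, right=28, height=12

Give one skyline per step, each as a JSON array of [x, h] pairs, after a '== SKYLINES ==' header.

== SKYLINES ==
[[22,12],[39,0]]
[[22,12],[39,5],[46,0]]
[[22,12],[39,5],[46,0],[47,5],[48,0]]
[[14,17],[15,0],[22,12],[39,5],[46,0],[47,5],[48,0]]
[[14,17],[15,0],[20,13],[27,12],[39,5],[46,0],[47,5],[48,0]]
[[14,17],[15,0],[20,13],[27,12],[39,5],[46,0],[47,5],[48,0]]
[[14,17],[15,0],[18,12],[20,13],[27,12],[39,5],[46,0],[47,5],[48,0]]
[[13,4],[14,17],[15,4],[18,12],[20,13],[27,12],[39,5],[46,0],[47,5],[48,0]]
[[13,4],[14,17],[15,4],[18,12],[20,13],[27,12],[39,5],[46,0],[47,5],[48,0]]
[[13,4],[14,17],[15,4],[18,12],[20,13],[27,12],[39,5],[46,0],[47,5],[48,0]]
[[13,4],[14,17],[15,4],[18,12],[20,13],[27,12],[39,5],[46,0],[47,5],[48,0]]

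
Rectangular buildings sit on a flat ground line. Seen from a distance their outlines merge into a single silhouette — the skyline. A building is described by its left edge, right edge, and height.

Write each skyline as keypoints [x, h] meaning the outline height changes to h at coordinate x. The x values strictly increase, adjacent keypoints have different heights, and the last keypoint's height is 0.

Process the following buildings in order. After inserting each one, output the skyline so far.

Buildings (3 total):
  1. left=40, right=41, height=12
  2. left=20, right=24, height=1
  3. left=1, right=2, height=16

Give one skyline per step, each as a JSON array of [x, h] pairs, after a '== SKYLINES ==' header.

== SKYLINES ==
[[40,12],[41,0]]
[[20,1],[24,0],[40,12],[41,0]]
[[1,16],[2,0],[20,1],[24,0],[40,12],[41,0]]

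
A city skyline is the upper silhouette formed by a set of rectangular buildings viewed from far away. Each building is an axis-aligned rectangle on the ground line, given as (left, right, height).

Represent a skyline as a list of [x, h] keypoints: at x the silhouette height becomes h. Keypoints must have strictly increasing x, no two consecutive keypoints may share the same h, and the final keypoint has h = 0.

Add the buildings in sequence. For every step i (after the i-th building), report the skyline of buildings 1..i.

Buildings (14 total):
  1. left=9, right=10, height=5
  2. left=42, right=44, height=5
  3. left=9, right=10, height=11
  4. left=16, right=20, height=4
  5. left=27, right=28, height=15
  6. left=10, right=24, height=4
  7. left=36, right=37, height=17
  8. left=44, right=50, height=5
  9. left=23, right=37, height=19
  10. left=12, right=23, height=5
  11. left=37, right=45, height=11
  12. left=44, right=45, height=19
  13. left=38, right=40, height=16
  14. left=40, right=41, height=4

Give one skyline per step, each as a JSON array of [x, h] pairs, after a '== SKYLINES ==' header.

== SKYLINES ==
[[9,5],[10,0]]
[[9,5],[10,0],[42,5],[44,0]]
[[9,11],[10,0],[42,5],[44,0]]
[[9,11],[10,0],[16,4],[20,0],[42,5],[44,0]]
[[9,11],[10,0],[16,4],[20,0],[27,15],[28,0],[42,5],[44,0]]
[[9,11],[10,4],[24,0],[27,15],[28,0],[42,5],[44,0]]
[[9,11],[10,4],[24,0],[27,15],[28,0],[36,17],[37,0],[42,5],[44,0]]
[[9,11],[10,4],[24,0],[27,15],[28,0],[36,17],[37,0],[42,5],[50,0]]
[[9,11],[10,4],[23,19],[37,0],[42,5],[50,0]]
[[9,11],[10,4],[12,5],[23,19],[37,0],[42,5],[50,0]]
[[9,11],[10,4],[12,5],[23,19],[37,11],[45,5],[50,0]]
[[9,11],[10,4],[12,5],[23,19],[37,11],[44,19],[45,5],[50,0]]
[[9,11],[10,4],[12,5],[23,19],[37,11],[38,16],[40,11],[44,19],[45,5],[50,0]]
[[9,11],[10,4],[12,5],[23,19],[37,11],[38,16],[40,11],[44,19],[45,5],[50,0]]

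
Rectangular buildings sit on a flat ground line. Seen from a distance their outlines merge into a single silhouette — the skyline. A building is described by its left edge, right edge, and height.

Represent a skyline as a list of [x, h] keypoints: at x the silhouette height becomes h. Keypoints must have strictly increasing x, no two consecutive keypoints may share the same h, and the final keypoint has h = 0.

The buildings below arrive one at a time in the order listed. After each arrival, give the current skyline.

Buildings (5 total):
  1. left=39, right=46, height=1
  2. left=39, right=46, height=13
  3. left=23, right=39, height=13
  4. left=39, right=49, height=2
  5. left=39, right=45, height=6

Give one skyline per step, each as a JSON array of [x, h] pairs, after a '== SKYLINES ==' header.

== SKYLINES ==
[[39,1],[46,0]]
[[39,13],[46,0]]
[[23,13],[46,0]]
[[23,13],[46,2],[49,0]]
[[23,13],[46,2],[49,0]]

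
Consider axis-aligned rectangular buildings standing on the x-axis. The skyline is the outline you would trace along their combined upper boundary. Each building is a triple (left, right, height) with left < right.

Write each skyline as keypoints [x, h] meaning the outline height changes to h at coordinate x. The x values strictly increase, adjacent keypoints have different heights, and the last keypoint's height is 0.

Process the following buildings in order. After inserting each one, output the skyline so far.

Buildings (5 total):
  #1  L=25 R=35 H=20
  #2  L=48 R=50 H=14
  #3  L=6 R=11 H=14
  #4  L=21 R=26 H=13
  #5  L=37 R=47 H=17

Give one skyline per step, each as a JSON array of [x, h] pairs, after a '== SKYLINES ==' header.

== SKYLINES ==
[[25,20],[35,0]]
[[25,20],[35,0],[48,14],[50,0]]
[[6,14],[11,0],[25,20],[35,0],[48,14],[50,0]]
[[6,14],[11,0],[21,13],[25,20],[35,0],[48,14],[50,0]]
[[6,14],[11,0],[21,13],[25,20],[35,0],[37,17],[47,0],[48,14],[50,0]]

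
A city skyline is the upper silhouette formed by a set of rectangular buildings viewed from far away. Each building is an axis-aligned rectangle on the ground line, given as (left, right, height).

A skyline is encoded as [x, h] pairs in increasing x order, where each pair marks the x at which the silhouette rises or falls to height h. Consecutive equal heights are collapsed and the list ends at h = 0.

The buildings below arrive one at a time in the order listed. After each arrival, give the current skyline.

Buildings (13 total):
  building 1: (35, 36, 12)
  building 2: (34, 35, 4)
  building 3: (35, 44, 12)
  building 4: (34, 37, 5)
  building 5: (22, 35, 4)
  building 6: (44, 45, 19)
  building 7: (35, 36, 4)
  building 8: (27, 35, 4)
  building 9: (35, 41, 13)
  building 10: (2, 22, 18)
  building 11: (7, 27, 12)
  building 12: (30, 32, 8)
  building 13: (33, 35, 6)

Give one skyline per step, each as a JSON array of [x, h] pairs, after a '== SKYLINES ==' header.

== SKYLINES ==
[[35,12],[36,0]]
[[34,4],[35,12],[36,0]]
[[34,4],[35,12],[44,0]]
[[34,5],[35,12],[44,0]]
[[22,4],[34,5],[35,12],[44,0]]
[[22,4],[34,5],[35,12],[44,19],[45,0]]
[[22,4],[34,5],[35,12],[44,19],[45,0]]
[[22,4],[34,5],[35,12],[44,19],[45,0]]
[[22,4],[34,5],[35,13],[41,12],[44,19],[45,0]]
[[2,18],[22,4],[34,5],[35,13],[41,12],[44,19],[45,0]]
[[2,18],[22,12],[27,4],[34,5],[35,13],[41,12],[44,19],[45,0]]
[[2,18],[22,12],[27,4],[30,8],[32,4],[34,5],[35,13],[41,12],[44,19],[45,0]]
[[2,18],[22,12],[27,4],[30,8],[32,4],[33,6],[35,13],[41,12],[44,19],[45,0]]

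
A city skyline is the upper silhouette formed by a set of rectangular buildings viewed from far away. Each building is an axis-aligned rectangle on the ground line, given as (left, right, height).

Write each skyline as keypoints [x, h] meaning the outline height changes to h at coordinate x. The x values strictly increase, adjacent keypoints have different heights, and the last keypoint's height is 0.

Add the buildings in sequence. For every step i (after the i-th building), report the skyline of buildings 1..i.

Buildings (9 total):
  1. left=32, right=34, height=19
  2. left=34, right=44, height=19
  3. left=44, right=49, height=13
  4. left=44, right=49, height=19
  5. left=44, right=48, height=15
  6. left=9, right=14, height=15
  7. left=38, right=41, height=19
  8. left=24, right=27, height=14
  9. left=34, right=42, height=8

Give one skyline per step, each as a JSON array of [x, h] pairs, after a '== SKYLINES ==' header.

== SKYLINES ==
[[32,19],[34,0]]
[[32,19],[44,0]]
[[32,19],[44,13],[49,0]]
[[32,19],[49,0]]
[[32,19],[49,0]]
[[9,15],[14,0],[32,19],[49,0]]
[[9,15],[14,0],[32,19],[49,0]]
[[9,15],[14,0],[24,14],[27,0],[32,19],[49,0]]
[[9,15],[14,0],[24,14],[27,0],[32,19],[49,0]]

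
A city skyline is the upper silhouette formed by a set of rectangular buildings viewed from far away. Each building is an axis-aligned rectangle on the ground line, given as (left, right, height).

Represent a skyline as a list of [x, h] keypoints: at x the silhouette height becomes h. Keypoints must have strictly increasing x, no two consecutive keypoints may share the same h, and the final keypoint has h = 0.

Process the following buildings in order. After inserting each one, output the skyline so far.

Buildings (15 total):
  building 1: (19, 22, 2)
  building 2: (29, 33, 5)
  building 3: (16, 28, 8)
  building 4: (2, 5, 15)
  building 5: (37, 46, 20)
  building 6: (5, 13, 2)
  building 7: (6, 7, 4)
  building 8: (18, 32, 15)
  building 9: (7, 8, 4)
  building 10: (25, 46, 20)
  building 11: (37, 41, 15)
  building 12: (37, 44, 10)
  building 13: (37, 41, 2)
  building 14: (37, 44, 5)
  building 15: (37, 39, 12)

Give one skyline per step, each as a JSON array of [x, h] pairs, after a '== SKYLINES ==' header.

== SKYLINES ==
[[19,2],[22,0]]
[[19,2],[22,0],[29,5],[33,0]]
[[16,8],[28,0],[29,5],[33,0]]
[[2,15],[5,0],[16,8],[28,0],[29,5],[33,0]]
[[2,15],[5,0],[16,8],[28,0],[29,5],[33,0],[37,20],[46,0]]
[[2,15],[5,2],[13,0],[16,8],[28,0],[29,5],[33,0],[37,20],[46,0]]
[[2,15],[5,2],[6,4],[7,2],[13,0],[16,8],[28,0],[29,5],[33,0],[37,20],[46,0]]
[[2,15],[5,2],[6,4],[7,2],[13,0],[16,8],[18,15],[32,5],[33,0],[37,20],[46,0]]
[[2,15],[5,2],[6,4],[8,2],[13,0],[16,8],[18,15],[32,5],[33,0],[37,20],[46,0]]
[[2,15],[5,2],[6,4],[8,2],[13,0],[16,8],[18,15],[25,20],[46,0]]
[[2,15],[5,2],[6,4],[8,2],[13,0],[16,8],[18,15],[25,20],[46,0]]
[[2,15],[5,2],[6,4],[8,2],[13,0],[16,8],[18,15],[25,20],[46,0]]
[[2,15],[5,2],[6,4],[8,2],[13,0],[16,8],[18,15],[25,20],[46,0]]
[[2,15],[5,2],[6,4],[8,2],[13,0],[16,8],[18,15],[25,20],[46,0]]
[[2,15],[5,2],[6,4],[8,2],[13,0],[16,8],[18,15],[25,20],[46,0]]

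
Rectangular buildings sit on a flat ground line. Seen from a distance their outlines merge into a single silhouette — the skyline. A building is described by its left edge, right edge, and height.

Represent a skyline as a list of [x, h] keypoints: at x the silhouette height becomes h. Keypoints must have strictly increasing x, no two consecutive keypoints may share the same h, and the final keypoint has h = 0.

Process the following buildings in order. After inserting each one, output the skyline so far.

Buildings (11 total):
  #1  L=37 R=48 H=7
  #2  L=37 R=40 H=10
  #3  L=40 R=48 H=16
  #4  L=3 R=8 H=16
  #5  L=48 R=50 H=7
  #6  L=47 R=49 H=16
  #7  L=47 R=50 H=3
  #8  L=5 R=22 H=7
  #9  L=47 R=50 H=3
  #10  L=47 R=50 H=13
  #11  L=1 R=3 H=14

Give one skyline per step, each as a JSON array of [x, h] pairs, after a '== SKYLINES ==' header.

== SKYLINES ==
[[37,7],[48,0]]
[[37,10],[40,7],[48,0]]
[[37,10],[40,16],[48,0]]
[[3,16],[8,0],[37,10],[40,16],[48,0]]
[[3,16],[8,0],[37,10],[40,16],[48,7],[50,0]]
[[3,16],[8,0],[37,10],[40,16],[49,7],[50,0]]
[[3,16],[8,0],[37,10],[40,16],[49,7],[50,0]]
[[3,16],[8,7],[22,0],[37,10],[40,16],[49,7],[50,0]]
[[3,16],[8,7],[22,0],[37,10],[40,16],[49,7],[50,0]]
[[3,16],[8,7],[22,0],[37,10],[40,16],[49,13],[50,0]]
[[1,14],[3,16],[8,7],[22,0],[37,10],[40,16],[49,13],[50,0]]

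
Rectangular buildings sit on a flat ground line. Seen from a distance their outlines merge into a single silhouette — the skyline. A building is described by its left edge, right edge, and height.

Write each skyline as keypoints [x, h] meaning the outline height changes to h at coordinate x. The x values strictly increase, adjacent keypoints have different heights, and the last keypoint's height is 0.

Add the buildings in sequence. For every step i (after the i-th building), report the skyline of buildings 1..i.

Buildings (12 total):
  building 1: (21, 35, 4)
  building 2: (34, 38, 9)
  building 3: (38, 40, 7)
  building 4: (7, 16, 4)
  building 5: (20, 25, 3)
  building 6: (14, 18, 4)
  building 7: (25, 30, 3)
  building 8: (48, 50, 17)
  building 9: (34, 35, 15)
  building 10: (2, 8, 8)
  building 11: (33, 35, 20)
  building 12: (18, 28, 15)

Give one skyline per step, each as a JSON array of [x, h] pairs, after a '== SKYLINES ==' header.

== SKYLINES ==
[[21,4],[35,0]]
[[21,4],[34,9],[38,0]]
[[21,4],[34,9],[38,7],[40,0]]
[[7,4],[16,0],[21,4],[34,9],[38,7],[40,0]]
[[7,4],[16,0],[20,3],[21,4],[34,9],[38,7],[40,0]]
[[7,4],[18,0],[20,3],[21,4],[34,9],[38,7],[40,0]]
[[7,4],[18,0],[20,3],[21,4],[34,9],[38,7],[40,0]]
[[7,4],[18,0],[20,3],[21,4],[34,9],[38,7],[40,0],[48,17],[50,0]]
[[7,4],[18,0],[20,3],[21,4],[34,15],[35,9],[38,7],[40,0],[48,17],[50,0]]
[[2,8],[8,4],[18,0],[20,3],[21,4],[34,15],[35,9],[38,7],[40,0],[48,17],[50,0]]
[[2,8],[8,4],[18,0],[20,3],[21,4],[33,20],[35,9],[38,7],[40,0],[48,17],[50,0]]
[[2,8],[8,4],[18,15],[28,4],[33,20],[35,9],[38,7],[40,0],[48,17],[50,0]]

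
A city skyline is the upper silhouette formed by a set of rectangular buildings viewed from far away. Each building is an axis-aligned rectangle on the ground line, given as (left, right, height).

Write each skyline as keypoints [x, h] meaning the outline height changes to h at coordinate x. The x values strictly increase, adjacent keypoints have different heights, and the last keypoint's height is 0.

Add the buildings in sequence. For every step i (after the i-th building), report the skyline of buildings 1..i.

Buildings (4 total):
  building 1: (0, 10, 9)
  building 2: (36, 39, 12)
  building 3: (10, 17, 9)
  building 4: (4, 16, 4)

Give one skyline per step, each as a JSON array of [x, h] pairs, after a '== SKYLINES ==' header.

== SKYLINES ==
[[0,9],[10,0]]
[[0,9],[10,0],[36,12],[39,0]]
[[0,9],[17,0],[36,12],[39,0]]
[[0,9],[17,0],[36,12],[39,0]]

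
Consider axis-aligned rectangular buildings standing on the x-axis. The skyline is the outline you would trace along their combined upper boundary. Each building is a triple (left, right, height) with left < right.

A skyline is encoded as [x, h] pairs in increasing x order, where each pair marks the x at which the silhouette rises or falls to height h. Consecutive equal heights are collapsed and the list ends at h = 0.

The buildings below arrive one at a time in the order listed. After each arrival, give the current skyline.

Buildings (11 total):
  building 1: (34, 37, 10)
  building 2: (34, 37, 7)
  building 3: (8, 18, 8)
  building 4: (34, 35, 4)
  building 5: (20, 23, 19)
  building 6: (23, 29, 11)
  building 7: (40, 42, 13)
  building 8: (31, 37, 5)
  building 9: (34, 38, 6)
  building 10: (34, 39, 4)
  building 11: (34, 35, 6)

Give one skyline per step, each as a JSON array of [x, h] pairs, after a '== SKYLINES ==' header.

== SKYLINES ==
[[34,10],[37,0]]
[[34,10],[37,0]]
[[8,8],[18,0],[34,10],[37,0]]
[[8,8],[18,0],[34,10],[37,0]]
[[8,8],[18,0],[20,19],[23,0],[34,10],[37,0]]
[[8,8],[18,0],[20,19],[23,11],[29,0],[34,10],[37,0]]
[[8,8],[18,0],[20,19],[23,11],[29,0],[34,10],[37,0],[40,13],[42,0]]
[[8,8],[18,0],[20,19],[23,11],[29,0],[31,5],[34,10],[37,0],[40,13],[42,0]]
[[8,8],[18,0],[20,19],[23,11],[29,0],[31,5],[34,10],[37,6],[38,0],[40,13],[42,0]]
[[8,8],[18,0],[20,19],[23,11],[29,0],[31,5],[34,10],[37,6],[38,4],[39,0],[40,13],[42,0]]
[[8,8],[18,0],[20,19],[23,11],[29,0],[31,5],[34,10],[37,6],[38,4],[39,0],[40,13],[42,0]]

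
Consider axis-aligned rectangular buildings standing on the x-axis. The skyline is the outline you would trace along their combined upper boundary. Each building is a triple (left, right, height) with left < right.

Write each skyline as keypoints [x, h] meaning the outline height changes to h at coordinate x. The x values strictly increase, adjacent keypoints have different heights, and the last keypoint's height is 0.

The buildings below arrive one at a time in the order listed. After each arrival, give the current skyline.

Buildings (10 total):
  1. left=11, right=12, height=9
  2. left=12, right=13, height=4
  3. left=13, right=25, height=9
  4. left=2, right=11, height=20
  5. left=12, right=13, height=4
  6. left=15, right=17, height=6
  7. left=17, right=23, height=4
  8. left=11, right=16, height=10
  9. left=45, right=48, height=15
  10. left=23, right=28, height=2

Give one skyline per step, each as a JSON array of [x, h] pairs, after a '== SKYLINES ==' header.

== SKYLINES ==
[[11,9],[12,0]]
[[11,9],[12,4],[13,0]]
[[11,9],[12,4],[13,9],[25,0]]
[[2,20],[11,9],[12,4],[13,9],[25,0]]
[[2,20],[11,9],[12,4],[13,9],[25,0]]
[[2,20],[11,9],[12,4],[13,9],[25,0]]
[[2,20],[11,9],[12,4],[13,9],[25,0]]
[[2,20],[11,10],[16,9],[25,0]]
[[2,20],[11,10],[16,9],[25,0],[45,15],[48,0]]
[[2,20],[11,10],[16,9],[25,2],[28,0],[45,15],[48,0]]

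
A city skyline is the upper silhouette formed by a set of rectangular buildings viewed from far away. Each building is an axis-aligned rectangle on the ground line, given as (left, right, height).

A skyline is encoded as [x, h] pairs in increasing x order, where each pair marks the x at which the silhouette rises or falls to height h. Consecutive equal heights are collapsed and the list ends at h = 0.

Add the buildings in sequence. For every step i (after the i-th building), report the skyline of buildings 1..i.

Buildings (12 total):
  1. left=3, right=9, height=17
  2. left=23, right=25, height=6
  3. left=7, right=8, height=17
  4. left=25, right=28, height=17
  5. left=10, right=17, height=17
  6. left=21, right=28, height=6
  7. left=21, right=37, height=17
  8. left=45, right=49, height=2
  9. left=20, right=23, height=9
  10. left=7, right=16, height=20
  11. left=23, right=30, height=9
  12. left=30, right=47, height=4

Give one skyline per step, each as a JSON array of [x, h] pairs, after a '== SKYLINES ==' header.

== SKYLINES ==
[[3,17],[9,0]]
[[3,17],[9,0],[23,6],[25,0]]
[[3,17],[9,0],[23,6],[25,0]]
[[3,17],[9,0],[23,6],[25,17],[28,0]]
[[3,17],[9,0],[10,17],[17,0],[23,6],[25,17],[28,0]]
[[3,17],[9,0],[10,17],[17,0],[21,6],[25,17],[28,0]]
[[3,17],[9,0],[10,17],[17,0],[21,17],[37,0]]
[[3,17],[9,0],[10,17],[17,0],[21,17],[37,0],[45,2],[49,0]]
[[3,17],[9,0],[10,17],[17,0],[20,9],[21,17],[37,0],[45,2],[49,0]]
[[3,17],[7,20],[16,17],[17,0],[20,9],[21,17],[37,0],[45,2],[49,0]]
[[3,17],[7,20],[16,17],[17,0],[20,9],[21,17],[37,0],[45,2],[49,0]]
[[3,17],[7,20],[16,17],[17,0],[20,9],[21,17],[37,4],[47,2],[49,0]]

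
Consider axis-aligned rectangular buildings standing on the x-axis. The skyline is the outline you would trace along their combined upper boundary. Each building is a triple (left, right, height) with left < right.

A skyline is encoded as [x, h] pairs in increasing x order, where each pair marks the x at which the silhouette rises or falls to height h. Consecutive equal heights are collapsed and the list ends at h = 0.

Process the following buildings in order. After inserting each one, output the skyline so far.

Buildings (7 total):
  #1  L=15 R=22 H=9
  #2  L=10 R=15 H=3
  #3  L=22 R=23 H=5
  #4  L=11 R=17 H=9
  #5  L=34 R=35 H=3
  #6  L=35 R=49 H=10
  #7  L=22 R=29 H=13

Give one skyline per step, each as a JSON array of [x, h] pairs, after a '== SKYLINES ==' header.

== SKYLINES ==
[[15,9],[22,0]]
[[10,3],[15,9],[22,0]]
[[10,3],[15,9],[22,5],[23,0]]
[[10,3],[11,9],[22,5],[23,0]]
[[10,3],[11,9],[22,5],[23,0],[34,3],[35,0]]
[[10,3],[11,9],[22,5],[23,0],[34,3],[35,10],[49,0]]
[[10,3],[11,9],[22,13],[29,0],[34,3],[35,10],[49,0]]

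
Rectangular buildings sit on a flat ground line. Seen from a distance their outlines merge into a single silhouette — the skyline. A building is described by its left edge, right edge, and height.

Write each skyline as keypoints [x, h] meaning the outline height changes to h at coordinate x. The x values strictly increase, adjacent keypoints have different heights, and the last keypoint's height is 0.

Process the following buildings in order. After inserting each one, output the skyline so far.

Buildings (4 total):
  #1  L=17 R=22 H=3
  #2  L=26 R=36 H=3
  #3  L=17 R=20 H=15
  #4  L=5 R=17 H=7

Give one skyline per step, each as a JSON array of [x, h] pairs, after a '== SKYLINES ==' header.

== SKYLINES ==
[[17,3],[22,0]]
[[17,3],[22,0],[26,3],[36,0]]
[[17,15],[20,3],[22,0],[26,3],[36,0]]
[[5,7],[17,15],[20,3],[22,0],[26,3],[36,0]]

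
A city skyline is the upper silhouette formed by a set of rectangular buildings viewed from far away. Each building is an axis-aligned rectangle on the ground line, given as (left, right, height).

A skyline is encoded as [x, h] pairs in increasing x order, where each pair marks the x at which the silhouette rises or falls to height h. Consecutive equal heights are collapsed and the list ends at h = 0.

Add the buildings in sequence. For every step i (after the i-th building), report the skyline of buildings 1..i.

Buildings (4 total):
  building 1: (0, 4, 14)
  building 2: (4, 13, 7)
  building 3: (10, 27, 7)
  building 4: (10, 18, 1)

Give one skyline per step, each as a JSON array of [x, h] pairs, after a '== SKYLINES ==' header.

== SKYLINES ==
[[0,14],[4,0]]
[[0,14],[4,7],[13,0]]
[[0,14],[4,7],[27,0]]
[[0,14],[4,7],[27,0]]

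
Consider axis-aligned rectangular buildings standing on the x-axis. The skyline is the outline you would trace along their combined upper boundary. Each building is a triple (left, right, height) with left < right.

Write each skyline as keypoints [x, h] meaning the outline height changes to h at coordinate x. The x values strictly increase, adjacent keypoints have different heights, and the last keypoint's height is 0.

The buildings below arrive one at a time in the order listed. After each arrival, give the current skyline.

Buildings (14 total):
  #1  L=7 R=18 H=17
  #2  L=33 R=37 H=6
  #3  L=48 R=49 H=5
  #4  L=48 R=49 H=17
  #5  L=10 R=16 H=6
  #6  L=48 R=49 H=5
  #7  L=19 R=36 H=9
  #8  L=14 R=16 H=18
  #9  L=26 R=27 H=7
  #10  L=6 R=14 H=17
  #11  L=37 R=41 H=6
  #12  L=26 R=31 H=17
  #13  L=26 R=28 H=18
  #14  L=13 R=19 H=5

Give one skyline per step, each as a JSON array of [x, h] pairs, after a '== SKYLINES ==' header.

== SKYLINES ==
[[7,17],[18,0]]
[[7,17],[18,0],[33,6],[37,0]]
[[7,17],[18,0],[33,6],[37,0],[48,5],[49,0]]
[[7,17],[18,0],[33,6],[37,0],[48,17],[49,0]]
[[7,17],[18,0],[33,6],[37,0],[48,17],[49,0]]
[[7,17],[18,0],[33,6],[37,0],[48,17],[49,0]]
[[7,17],[18,0],[19,9],[36,6],[37,0],[48,17],[49,0]]
[[7,17],[14,18],[16,17],[18,0],[19,9],[36,6],[37,0],[48,17],[49,0]]
[[7,17],[14,18],[16,17],[18,0],[19,9],[36,6],[37,0],[48,17],[49,0]]
[[6,17],[14,18],[16,17],[18,0],[19,9],[36,6],[37,0],[48,17],[49,0]]
[[6,17],[14,18],[16,17],[18,0],[19,9],[36,6],[41,0],[48,17],[49,0]]
[[6,17],[14,18],[16,17],[18,0],[19,9],[26,17],[31,9],[36,6],[41,0],[48,17],[49,0]]
[[6,17],[14,18],[16,17],[18,0],[19,9],[26,18],[28,17],[31,9],[36,6],[41,0],[48,17],[49,0]]
[[6,17],[14,18],[16,17],[18,5],[19,9],[26,18],[28,17],[31,9],[36,6],[41,0],[48,17],[49,0]]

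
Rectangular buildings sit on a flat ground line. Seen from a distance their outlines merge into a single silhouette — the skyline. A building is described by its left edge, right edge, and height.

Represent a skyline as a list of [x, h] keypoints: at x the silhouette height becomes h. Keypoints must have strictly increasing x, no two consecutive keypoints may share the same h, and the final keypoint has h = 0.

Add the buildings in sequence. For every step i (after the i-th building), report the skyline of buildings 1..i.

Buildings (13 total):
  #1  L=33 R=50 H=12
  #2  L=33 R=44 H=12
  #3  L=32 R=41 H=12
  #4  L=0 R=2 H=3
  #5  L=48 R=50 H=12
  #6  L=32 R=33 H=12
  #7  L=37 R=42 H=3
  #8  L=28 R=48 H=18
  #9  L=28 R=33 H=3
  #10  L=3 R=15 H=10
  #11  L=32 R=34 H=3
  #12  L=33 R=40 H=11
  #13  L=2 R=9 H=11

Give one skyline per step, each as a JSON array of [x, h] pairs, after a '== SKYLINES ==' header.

== SKYLINES ==
[[33,12],[50,0]]
[[33,12],[50,0]]
[[32,12],[50,0]]
[[0,3],[2,0],[32,12],[50,0]]
[[0,3],[2,0],[32,12],[50,0]]
[[0,3],[2,0],[32,12],[50,0]]
[[0,3],[2,0],[32,12],[50,0]]
[[0,3],[2,0],[28,18],[48,12],[50,0]]
[[0,3],[2,0],[28,18],[48,12],[50,0]]
[[0,3],[2,0],[3,10],[15,0],[28,18],[48,12],[50,0]]
[[0,3],[2,0],[3,10],[15,0],[28,18],[48,12],[50,0]]
[[0,3],[2,0],[3,10],[15,0],[28,18],[48,12],[50,0]]
[[0,3],[2,11],[9,10],[15,0],[28,18],[48,12],[50,0]]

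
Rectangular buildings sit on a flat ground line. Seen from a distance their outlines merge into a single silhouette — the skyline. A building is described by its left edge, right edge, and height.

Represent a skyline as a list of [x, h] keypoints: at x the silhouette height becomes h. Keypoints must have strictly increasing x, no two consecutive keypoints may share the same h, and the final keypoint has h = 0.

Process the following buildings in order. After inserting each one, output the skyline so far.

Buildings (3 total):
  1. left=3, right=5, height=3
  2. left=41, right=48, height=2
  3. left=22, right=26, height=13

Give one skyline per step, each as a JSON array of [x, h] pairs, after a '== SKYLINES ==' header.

== SKYLINES ==
[[3,3],[5,0]]
[[3,3],[5,0],[41,2],[48,0]]
[[3,3],[5,0],[22,13],[26,0],[41,2],[48,0]]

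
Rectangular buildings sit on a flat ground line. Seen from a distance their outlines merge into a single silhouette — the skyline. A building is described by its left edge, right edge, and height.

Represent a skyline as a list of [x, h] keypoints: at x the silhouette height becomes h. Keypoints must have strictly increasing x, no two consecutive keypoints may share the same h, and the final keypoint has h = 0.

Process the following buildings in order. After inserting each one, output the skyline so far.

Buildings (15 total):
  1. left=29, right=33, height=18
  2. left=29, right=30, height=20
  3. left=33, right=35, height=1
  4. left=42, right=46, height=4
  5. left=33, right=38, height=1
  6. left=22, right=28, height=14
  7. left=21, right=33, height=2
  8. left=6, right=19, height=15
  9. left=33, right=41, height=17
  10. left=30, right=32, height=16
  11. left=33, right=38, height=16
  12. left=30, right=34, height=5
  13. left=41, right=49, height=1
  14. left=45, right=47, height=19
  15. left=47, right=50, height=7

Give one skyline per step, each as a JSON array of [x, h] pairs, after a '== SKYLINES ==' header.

== SKYLINES ==
[[29,18],[33,0]]
[[29,20],[30,18],[33,0]]
[[29,20],[30,18],[33,1],[35,0]]
[[29,20],[30,18],[33,1],[35,0],[42,4],[46,0]]
[[29,20],[30,18],[33,1],[38,0],[42,4],[46,0]]
[[22,14],[28,0],[29,20],[30,18],[33,1],[38,0],[42,4],[46,0]]
[[21,2],[22,14],[28,2],[29,20],[30,18],[33,1],[38,0],[42,4],[46,0]]
[[6,15],[19,0],[21,2],[22,14],[28,2],[29,20],[30,18],[33,1],[38,0],[42,4],[46,0]]
[[6,15],[19,0],[21,2],[22,14],[28,2],[29,20],[30,18],[33,17],[41,0],[42,4],[46,0]]
[[6,15],[19,0],[21,2],[22,14],[28,2],[29,20],[30,18],[33,17],[41,0],[42,4],[46,0]]
[[6,15],[19,0],[21,2],[22,14],[28,2],[29,20],[30,18],[33,17],[41,0],[42,4],[46,0]]
[[6,15],[19,0],[21,2],[22,14],[28,2],[29,20],[30,18],[33,17],[41,0],[42,4],[46,0]]
[[6,15],[19,0],[21,2],[22,14],[28,2],[29,20],[30,18],[33,17],[41,1],[42,4],[46,1],[49,0]]
[[6,15],[19,0],[21,2],[22,14],[28,2],[29,20],[30,18],[33,17],[41,1],[42,4],[45,19],[47,1],[49,0]]
[[6,15],[19,0],[21,2],[22,14],[28,2],[29,20],[30,18],[33,17],[41,1],[42,4],[45,19],[47,7],[50,0]]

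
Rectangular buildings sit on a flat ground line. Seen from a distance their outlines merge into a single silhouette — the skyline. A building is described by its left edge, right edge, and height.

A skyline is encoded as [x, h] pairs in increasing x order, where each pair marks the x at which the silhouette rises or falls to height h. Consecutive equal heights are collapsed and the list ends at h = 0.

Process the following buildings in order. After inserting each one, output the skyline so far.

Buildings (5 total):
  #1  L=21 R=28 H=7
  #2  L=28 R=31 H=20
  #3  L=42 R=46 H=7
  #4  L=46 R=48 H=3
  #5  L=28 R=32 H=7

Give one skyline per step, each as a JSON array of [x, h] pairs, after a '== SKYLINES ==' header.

== SKYLINES ==
[[21,7],[28,0]]
[[21,7],[28,20],[31,0]]
[[21,7],[28,20],[31,0],[42,7],[46,0]]
[[21,7],[28,20],[31,0],[42,7],[46,3],[48,0]]
[[21,7],[28,20],[31,7],[32,0],[42,7],[46,3],[48,0]]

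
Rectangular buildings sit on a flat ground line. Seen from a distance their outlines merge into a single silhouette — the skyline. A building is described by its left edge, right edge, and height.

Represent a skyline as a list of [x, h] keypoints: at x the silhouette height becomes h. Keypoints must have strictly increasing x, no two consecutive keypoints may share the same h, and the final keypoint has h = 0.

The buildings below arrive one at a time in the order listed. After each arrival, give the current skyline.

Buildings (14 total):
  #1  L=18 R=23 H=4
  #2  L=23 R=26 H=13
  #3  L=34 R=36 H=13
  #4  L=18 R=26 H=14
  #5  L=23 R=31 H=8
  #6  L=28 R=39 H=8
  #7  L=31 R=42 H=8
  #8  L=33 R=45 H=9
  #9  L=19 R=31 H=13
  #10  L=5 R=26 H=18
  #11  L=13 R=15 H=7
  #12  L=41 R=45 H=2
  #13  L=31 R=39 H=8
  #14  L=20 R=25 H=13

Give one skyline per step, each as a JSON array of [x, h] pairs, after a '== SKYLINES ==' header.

== SKYLINES ==
[[18,4],[23,0]]
[[18,4],[23,13],[26,0]]
[[18,4],[23,13],[26,0],[34,13],[36,0]]
[[18,14],[26,0],[34,13],[36,0]]
[[18,14],[26,8],[31,0],[34,13],[36,0]]
[[18,14],[26,8],[34,13],[36,8],[39,0]]
[[18,14],[26,8],[34,13],[36,8],[42,0]]
[[18,14],[26,8],[33,9],[34,13],[36,9],[45,0]]
[[18,14],[26,13],[31,8],[33,9],[34,13],[36,9],[45,0]]
[[5,18],[26,13],[31,8],[33,9],[34,13],[36,9],[45,0]]
[[5,18],[26,13],[31,8],[33,9],[34,13],[36,9],[45,0]]
[[5,18],[26,13],[31,8],[33,9],[34,13],[36,9],[45,0]]
[[5,18],[26,13],[31,8],[33,9],[34,13],[36,9],[45,0]]
[[5,18],[26,13],[31,8],[33,9],[34,13],[36,9],[45,0]]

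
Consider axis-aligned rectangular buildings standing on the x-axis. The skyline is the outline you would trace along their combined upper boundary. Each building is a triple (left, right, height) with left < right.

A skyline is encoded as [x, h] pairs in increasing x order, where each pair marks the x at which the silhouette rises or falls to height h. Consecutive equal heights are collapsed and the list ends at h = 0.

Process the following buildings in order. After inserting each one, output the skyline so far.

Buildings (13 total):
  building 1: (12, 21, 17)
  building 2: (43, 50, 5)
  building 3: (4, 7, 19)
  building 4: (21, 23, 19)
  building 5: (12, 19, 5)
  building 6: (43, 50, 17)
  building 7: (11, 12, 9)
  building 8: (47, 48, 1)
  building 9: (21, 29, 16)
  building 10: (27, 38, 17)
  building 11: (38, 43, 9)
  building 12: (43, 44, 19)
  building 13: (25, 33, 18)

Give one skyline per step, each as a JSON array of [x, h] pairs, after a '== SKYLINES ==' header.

== SKYLINES ==
[[12,17],[21,0]]
[[12,17],[21,0],[43,5],[50,0]]
[[4,19],[7,0],[12,17],[21,0],[43,5],[50,0]]
[[4,19],[7,0],[12,17],[21,19],[23,0],[43,5],[50,0]]
[[4,19],[7,0],[12,17],[21,19],[23,0],[43,5],[50,0]]
[[4,19],[7,0],[12,17],[21,19],[23,0],[43,17],[50,0]]
[[4,19],[7,0],[11,9],[12,17],[21,19],[23,0],[43,17],[50,0]]
[[4,19],[7,0],[11,9],[12,17],[21,19],[23,0],[43,17],[50,0]]
[[4,19],[7,0],[11,9],[12,17],[21,19],[23,16],[29,0],[43,17],[50,0]]
[[4,19],[7,0],[11,9],[12,17],[21,19],[23,16],[27,17],[38,0],[43,17],[50,0]]
[[4,19],[7,0],[11,9],[12,17],[21,19],[23,16],[27,17],[38,9],[43,17],[50,0]]
[[4,19],[7,0],[11,9],[12,17],[21,19],[23,16],[27,17],[38,9],[43,19],[44,17],[50,0]]
[[4,19],[7,0],[11,9],[12,17],[21,19],[23,16],[25,18],[33,17],[38,9],[43,19],[44,17],[50,0]]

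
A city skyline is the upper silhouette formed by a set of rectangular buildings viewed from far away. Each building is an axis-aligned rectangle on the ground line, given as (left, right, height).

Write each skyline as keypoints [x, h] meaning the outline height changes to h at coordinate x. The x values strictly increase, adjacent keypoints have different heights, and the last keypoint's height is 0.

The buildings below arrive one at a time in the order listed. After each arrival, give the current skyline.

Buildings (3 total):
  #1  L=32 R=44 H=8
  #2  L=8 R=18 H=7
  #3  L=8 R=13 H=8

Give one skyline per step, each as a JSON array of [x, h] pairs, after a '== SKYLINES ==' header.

== SKYLINES ==
[[32,8],[44,0]]
[[8,7],[18,0],[32,8],[44,0]]
[[8,8],[13,7],[18,0],[32,8],[44,0]]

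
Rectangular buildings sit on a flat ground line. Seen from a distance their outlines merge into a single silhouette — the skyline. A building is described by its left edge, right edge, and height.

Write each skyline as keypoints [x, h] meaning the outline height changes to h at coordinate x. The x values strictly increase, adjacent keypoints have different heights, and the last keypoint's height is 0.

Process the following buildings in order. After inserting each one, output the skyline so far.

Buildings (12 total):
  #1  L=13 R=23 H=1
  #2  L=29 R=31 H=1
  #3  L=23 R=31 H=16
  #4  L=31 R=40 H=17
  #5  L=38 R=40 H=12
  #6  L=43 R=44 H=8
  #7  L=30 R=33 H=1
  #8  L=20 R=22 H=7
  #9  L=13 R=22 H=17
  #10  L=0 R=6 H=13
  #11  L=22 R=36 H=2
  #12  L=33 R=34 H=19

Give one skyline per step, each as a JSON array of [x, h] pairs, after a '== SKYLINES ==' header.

== SKYLINES ==
[[13,1],[23,0]]
[[13,1],[23,0],[29,1],[31,0]]
[[13,1],[23,16],[31,0]]
[[13,1],[23,16],[31,17],[40,0]]
[[13,1],[23,16],[31,17],[40,0]]
[[13,1],[23,16],[31,17],[40,0],[43,8],[44,0]]
[[13,1],[23,16],[31,17],[40,0],[43,8],[44,0]]
[[13,1],[20,7],[22,1],[23,16],[31,17],[40,0],[43,8],[44,0]]
[[13,17],[22,1],[23,16],[31,17],[40,0],[43,8],[44,0]]
[[0,13],[6,0],[13,17],[22,1],[23,16],[31,17],[40,0],[43,8],[44,0]]
[[0,13],[6,0],[13,17],[22,2],[23,16],[31,17],[40,0],[43,8],[44,0]]
[[0,13],[6,0],[13,17],[22,2],[23,16],[31,17],[33,19],[34,17],[40,0],[43,8],[44,0]]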